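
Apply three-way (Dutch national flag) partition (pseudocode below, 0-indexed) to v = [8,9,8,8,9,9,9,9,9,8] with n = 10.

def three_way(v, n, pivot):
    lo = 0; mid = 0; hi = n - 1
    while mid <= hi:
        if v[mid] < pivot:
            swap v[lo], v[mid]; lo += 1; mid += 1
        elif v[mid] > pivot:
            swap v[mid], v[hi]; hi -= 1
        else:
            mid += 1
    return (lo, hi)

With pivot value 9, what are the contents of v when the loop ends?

pivot = 9; lo=0, mid=0, hi=9
v[mid]=8<9: swap v[0],v[0]; lo=1,mid=1 → [8,9,8,8,9,9,9,9,9,8]
v[mid]=9=9: mid=2
v[mid]=8<9: swap v[1],v[2]; lo=2,mid=3 → [8,8,9,8,9,9,9,9,9,8]
v[mid]=8<9: swap v[2],v[3]; lo=3,mid=4 → [8,8,8,9,9,9,9,9,9,8]
v[mid]=9=9: mid=5
v[mid]=9=9: mid=6
v[mid]=9=9: mid=7
v[mid]=9=9: mid=8
v[mid]=9=9: mid=9
v[mid]=8<9: swap v[3],v[9]; lo=4,mid=10 → [8,8,8,8,9,9,9,9,9,9]
end: lo=4, hi=9; v = [8,8,8,8,9,9,9,9,9,9]

[8,8,8,8,9,9,9,9,9,9]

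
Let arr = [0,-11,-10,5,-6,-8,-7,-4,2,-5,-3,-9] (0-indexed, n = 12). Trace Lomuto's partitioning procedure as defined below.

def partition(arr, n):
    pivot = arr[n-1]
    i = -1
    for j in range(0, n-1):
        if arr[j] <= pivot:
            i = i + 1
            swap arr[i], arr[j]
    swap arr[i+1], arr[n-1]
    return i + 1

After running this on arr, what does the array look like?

pivot=-9, i=-1
j=0: 0>-9, skip
j=1: -11≤-9, i=0, swap(0,1) ⇒ [-11,0,-10,5,-6,-8,-7,-4,2,-5,-3,-9]
j=2: -10≤-9, i=1, swap(1,2) ⇒ [-11,-10,0,5,-6,-8,-7,-4,2,-5,-3,-9]
j=3: 5>-9, skip
j=4: -6>-9, skip
j=5: -8>-9, skip
j=6: -7>-9, skip
j=7: -4>-9, skip
j=8: 2>-9, skip
j=9: -5>-9, skip
j=10: -3>-9, skip
swap(2,11) ⇒ [-11,-10,-9,5,-6,-8,-7,-4,2,-5,-3,0]; return 2

[-11,-10,-9,5,-6,-8,-7,-4,2,-5,-3,0]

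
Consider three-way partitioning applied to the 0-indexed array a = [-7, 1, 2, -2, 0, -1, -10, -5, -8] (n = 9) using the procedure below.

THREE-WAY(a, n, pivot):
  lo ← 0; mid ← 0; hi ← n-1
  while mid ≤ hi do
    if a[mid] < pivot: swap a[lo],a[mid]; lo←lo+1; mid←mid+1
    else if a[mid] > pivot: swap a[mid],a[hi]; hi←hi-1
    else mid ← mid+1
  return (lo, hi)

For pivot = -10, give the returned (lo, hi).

(0, 0)

pivot = -10; lo=0, mid=0, hi=8
a[mid]=-7>-10: swap a[0],a[8]; hi=7 → [-8, 1, 2, -2, 0, -1, -10, -5, -7]
a[mid]=-8>-10: swap a[0],a[7]; hi=6 → [-5, 1, 2, -2, 0, -1, -10, -8, -7]
a[mid]=-5>-10: swap a[0],a[6]; hi=5 → [-10, 1, 2, -2, 0, -1, -5, -8, -7]
a[mid]=-10=-10: mid=1
a[mid]=1>-10: swap a[1],a[5]; hi=4 → [-10, -1, 2, -2, 0, 1, -5, -8, -7]
a[mid]=-1>-10: swap a[1],a[4]; hi=3 → [-10, 0, 2, -2, -1, 1, -5, -8, -7]
a[mid]=0>-10: swap a[1],a[3]; hi=2 → [-10, -2, 2, 0, -1, 1, -5, -8, -7]
a[mid]=-2>-10: swap a[1],a[2]; hi=1 → [-10, 2, -2, 0, -1, 1, -5, -8, -7]
a[mid]=2>-10: swap a[1],a[1]; hi=0 → [-10, 2, -2, 0, -1, 1, -5, -8, -7]
end: lo=0, hi=0; a = [-10, 2, -2, 0, -1, 1, -5, -8, -7]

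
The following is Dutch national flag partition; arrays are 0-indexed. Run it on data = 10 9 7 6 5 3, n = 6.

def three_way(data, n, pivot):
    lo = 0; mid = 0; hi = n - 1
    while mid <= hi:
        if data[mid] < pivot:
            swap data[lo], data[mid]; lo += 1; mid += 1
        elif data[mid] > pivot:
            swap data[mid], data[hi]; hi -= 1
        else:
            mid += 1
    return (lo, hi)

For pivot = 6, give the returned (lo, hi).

(2, 2)

lo=0 mid=0 hi=5
10>6: swap(0,5), hi=4 ⇒ 3 9 7 6 5 10
3<6: swap(0,0), lo=1 mid=1 ⇒ 3 9 7 6 5 10
9>6: swap(1,4), hi=3 ⇒ 3 5 7 6 9 10
5<6: swap(1,1), lo=2 mid=2 ⇒ 3 5 7 6 9 10
7>6: swap(2,3), hi=2 ⇒ 3 5 6 7 9 10
6=6: mid=3
done. lo=2 hi=2; data=3 5 6 7 9 10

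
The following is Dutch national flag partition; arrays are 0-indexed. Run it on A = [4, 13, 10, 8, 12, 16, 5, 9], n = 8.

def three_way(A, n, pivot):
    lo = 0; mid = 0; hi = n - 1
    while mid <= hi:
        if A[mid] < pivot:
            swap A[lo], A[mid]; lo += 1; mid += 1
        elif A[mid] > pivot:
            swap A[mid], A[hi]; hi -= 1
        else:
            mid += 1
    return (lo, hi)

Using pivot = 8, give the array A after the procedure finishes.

[4, 5, 8, 12, 16, 10, 9, 13]

pivot = 8; lo=0, mid=0, hi=7
A[mid]=4<8: swap A[0],A[0]; lo=1,mid=1 → [4, 13, 10, 8, 12, 16, 5, 9]
A[mid]=13>8: swap A[1],A[7]; hi=6 → [4, 9, 10, 8, 12, 16, 5, 13]
A[mid]=9>8: swap A[1],A[6]; hi=5 → [4, 5, 10, 8, 12, 16, 9, 13]
A[mid]=5<8: swap A[1],A[1]; lo=2,mid=2 → [4, 5, 10, 8, 12, 16, 9, 13]
A[mid]=10>8: swap A[2],A[5]; hi=4 → [4, 5, 16, 8, 12, 10, 9, 13]
A[mid]=16>8: swap A[2],A[4]; hi=3 → [4, 5, 12, 8, 16, 10, 9, 13]
A[mid]=12>8: swap A[2],A[3]; hi=2 → [4, 5, 8, 12, 16, 10, 9, 13]
A[mid]=8=8: mid=3
end: lo=2, hi=2; A = [4, 5, 8, 12, 16, 10, 9, 13]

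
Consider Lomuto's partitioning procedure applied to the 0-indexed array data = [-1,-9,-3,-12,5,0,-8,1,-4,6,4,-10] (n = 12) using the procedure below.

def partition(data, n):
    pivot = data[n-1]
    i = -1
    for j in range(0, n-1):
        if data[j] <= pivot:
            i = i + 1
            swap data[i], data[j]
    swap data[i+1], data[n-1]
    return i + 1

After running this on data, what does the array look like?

[-12,-10,-3,-1,5,0,-8,1,-4,6,4,-9]

pivot=-10, i=-1
j=0: -1>-10, skip
j=1: -9>-10, skip
j=2: -3>-10, skip
j=3: -12≤-10, i=0, swap(0,3) ⇒ [-12,-9,-3,-1,5,0,-8,1,-4,6,4,-10]
j=4: 5>-10, skip
j=5: 0>-10, skip
j=6: -8>-10, skip
j=7: 1>-10, skip
j=8: -4>-10, skip
j=9: 6>-10, skip
j=10: 4>-10, skip
swap(1,11) ⇒ [-12,-10,-3,-1,5,0,-8,1,-4,6,4,-9]; return 1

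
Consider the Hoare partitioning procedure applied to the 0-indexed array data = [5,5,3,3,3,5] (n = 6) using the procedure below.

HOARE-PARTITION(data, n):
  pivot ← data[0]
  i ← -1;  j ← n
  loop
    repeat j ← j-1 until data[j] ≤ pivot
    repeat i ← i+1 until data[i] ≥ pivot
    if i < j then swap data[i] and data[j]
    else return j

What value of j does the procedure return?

3

pivot=5
j stops at 5 (5), i stops at 0 (5); swap ⇒ [5,5,3,3,3,5]
j stops at 4 (3), i stops at 1 (5); swap ⇒ [5,3,3,3,5,5]
j stops at 3, i stops at 4; i≥j ⇒ return 3. data=[5,3,3,3,5,5]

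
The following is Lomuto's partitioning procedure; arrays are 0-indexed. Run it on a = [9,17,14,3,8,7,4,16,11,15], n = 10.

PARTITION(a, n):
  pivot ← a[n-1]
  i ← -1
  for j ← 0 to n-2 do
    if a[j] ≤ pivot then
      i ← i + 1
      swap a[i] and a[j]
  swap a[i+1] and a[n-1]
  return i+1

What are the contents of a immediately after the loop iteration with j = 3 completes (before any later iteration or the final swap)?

pivot = a[9] = 15; i = -1
j=0: a[0]=9 ≤ 15 → i=0, swap a[0],a[0] (no change) → [9,17,14,3,8,7,4,16,11,15]
j=1: a[1]=17 > 15 → no swap
j=2: a[2]=14 ≤ 15 → i=1, swap a[1],a[2] → [9,14,17,3,8,7,4,16,11,15]
j=3: a[3]=3 ≤ 15 → i=2, swap a[2],a[3] → [9,14,3,17,8,7,4,16,11,15]
(after j=3) a = [9,14,3,17,8,7,4,16,11,15]

[9,14,3,17,8,7,4,16,11,15]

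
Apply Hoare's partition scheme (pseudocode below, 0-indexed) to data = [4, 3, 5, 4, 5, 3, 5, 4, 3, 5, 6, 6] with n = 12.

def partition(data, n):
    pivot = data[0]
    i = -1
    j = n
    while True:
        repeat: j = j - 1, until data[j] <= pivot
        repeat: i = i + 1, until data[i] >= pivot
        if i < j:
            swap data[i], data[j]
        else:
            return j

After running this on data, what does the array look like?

[3, 3, 4, 3, 5, 4, 5, 5, 4, 5, 6, 6]

pivot = data[0] = 4; i = -1, j = 12
j→8 (data[8]=3≤4), i→0 (data[0]=4≥4); i<j, swap → [3, 3, 5, 4, 5, 3, 5, 4, 4, 5, 6, 6]
j→7 (data[7]=4≤4), i→2 (data[2]=5≥4); i<j, swap → [3, 3, 4, 4, 5, 3, 5, 5, 4, 5, 6, 6]
j→5 (data[5]=3≤4), i→3 (data[3]=4≥4); i<j, swap → [3, 3, 4, 3, 5, 4, 5, 5, 4, 5, 6, 6]
j→3, i→4; i≥j, return j=3. data = [3, 3, 4, 3, 5, 4, 5, 5, 4, 5, 6, 6]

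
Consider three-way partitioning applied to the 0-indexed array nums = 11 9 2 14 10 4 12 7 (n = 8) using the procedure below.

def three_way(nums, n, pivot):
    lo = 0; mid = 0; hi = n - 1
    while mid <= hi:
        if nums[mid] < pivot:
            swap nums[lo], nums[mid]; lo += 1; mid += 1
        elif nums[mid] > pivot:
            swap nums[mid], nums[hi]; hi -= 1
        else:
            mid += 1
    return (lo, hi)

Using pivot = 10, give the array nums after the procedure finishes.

pivot = 10; lo=0, mid=0, hi=7
nums[mid]=11>10: swap nums[0],nums[7]; hi=6 → 7 9 2 14 10 4 12 11
nums[mid]=7<10: swap nums[0],nums[0]; lo=1,mid=1 → 7 9 2 14 10 4 12 11
nums[mid]=9<10: swap nums[1],nums[1]; lo=2,mid=2 → 7 9 2 14 10 4 12 11
nums[mid]=2<10: swap nums[2],nums[2]; lo=3,mid=3 → 7 9 2 14 10 4 12 11
nums[mid]=14>10: swap nums[3],nums[6]; hi=5 → 7 9 2 12 10 4 14 11
nums[mid]=12>10: swap nums[3],nums[5]; hi=4 → 7 9 2 4 10 12 14 11
nums[mid]=4<10: swap nums[3],nums[3]; lo=4,mid=4 → 7 9 2 4 10 12 14 11
nums[mid]=10=10: mid=5
end: lo=4, hi=4; nums = 7 9 2 4 10 12 14 11

7 9 2 4 10 12 14 11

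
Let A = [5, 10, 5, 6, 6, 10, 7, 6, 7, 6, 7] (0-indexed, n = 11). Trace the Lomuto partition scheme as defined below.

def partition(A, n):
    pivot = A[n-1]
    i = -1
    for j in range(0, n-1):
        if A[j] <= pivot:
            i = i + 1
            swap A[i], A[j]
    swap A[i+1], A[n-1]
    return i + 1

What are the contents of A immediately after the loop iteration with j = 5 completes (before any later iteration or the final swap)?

[5, 5, 6, 6, 10, 10, 7, 6, 7, 6, 7]

pivot = A[10] = 7; i = -1
j=0: A[0]=5 ≤ 7 → i=0, swap A[0],A[0] (no change) → [5, 10, 5, 6, 6, 10, 7, 6, 7, 6, 7]
j=1: A[1]=10 > 7 → no swap
j=2: A[2]=5 ≤ 7 → i=1, swap A[1],A[2] → [5, 5, 10, 6, 6, 10, 7, 6, 7, 6, 7]
j=3: A[3]=6 ≤ 7 → i=2, swap A[2],A[3] → [5, 5, 6, 10, 6, 10, 7, 6, 7, 6, 7]
j=4: A[4]=6 ≤ 7 → i=3, swap A[3],A[4] → [5, 5, 6, 6, 10, 10, 7, 6, 7, 6, 7]
j=5: A[5]=10 > 7 → no swap
(after j=5) A = [5, 5, 6, 6, 10, 10, 7, 6, 7, 6, 7]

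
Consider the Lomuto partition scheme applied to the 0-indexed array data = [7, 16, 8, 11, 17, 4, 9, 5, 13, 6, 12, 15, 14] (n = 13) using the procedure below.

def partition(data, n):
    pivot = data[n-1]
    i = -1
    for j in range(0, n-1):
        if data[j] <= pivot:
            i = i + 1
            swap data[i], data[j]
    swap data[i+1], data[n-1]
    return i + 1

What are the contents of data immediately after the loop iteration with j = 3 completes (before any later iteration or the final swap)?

pivot = data[12] = 14; i = -1
j=0: data[0]=7 ≤ 14 → i=0, swap data[0],data[0] (no change) → [7, 16, 8, 11, 17, 4, 9, 5, 13, 6, 12, 15, 14]
j=1: data[1]=16 > 14 → no swap
j=2: data[2]=8 ≤ 14 → i=1, swap data[1],data[2] → [7, 8, 16, 11, 17, 4, 9, 5, 13, 6, 12, 15, 14]
j=3: data[3]=11 ≤ 14 → i=2, swap data[2],data[3] → [7, 8, 11, 16, 17, 4, 9, 5, 13, 6, 12, 15, 14]
(after j=3) data = [7, 8, 11, 16, 17, 4, 9, 5, 13, 6, 12, 15, 14]

[7, 8, 11, 16, 17, 4, 9, 5, 13, 6, 12, 15, 14]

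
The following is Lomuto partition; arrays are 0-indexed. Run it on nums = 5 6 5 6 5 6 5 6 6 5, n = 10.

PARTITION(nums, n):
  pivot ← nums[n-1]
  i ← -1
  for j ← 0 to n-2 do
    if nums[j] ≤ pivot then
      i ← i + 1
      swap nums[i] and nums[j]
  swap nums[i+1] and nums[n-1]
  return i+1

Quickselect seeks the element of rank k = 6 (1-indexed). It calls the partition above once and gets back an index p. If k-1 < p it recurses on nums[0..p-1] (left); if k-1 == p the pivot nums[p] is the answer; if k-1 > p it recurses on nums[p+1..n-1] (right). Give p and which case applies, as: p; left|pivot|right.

pivot = nums[9] = 5; i = -1
j=0: nums[0]=5 ≤ 5 → i=0, swap nums[0],nums[0] (no change) → 5 6 5 6 5 6 5 6 6 5
j=1: nums[1]=6 > 5 → no swap
j=2: nums[2]=5 ≤ 5 → i=1, swap nums[1],nums[2] → 5 5 6 6 5 6 5 6 6 5
j=3: nums[3]=6 > 5 → no swap
j=4: nums[4]=5 ≤ 5 → i=2, swap nums[2],nums[4] → 5 5 5 6 6 6 5 6 6 5
j=5: nums[5]=6 > 5 → no swap
j=6: nums[6]=5 ≤ 5 → i=3, swap nums[3],nums[6] → 5 5 5 5 6 6 6 6 6 5
j=7: nums[7]=6 > 5 → no swap
j=8: nums[8]=6 > 5 → no swap
final swap nums[4],nums[9] → 5 5 5 5 5 6 6 6 6 6; return 4
p = 4; k-1 = 5 > 4 ⇒ right

4; right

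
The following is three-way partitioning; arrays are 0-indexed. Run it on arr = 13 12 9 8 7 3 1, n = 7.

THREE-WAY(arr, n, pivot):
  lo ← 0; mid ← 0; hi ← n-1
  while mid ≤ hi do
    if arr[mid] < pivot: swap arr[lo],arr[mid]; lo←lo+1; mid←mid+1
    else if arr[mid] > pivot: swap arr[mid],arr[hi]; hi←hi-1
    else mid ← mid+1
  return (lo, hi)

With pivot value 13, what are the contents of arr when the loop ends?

12 9 8 7 3 1 13

lo=0 mid=0 hi=6
13=13: mid=1
12<13: swap(0,1), lo=1 mid=2 ⇒ 12 13 9 8 7 3 1
9<13: swap(1,2), lo=2 mid=3 ⇒ 12 9 13 8 7 3 1
8<13: swap(2,3), lo=3 mid=4 ⇒ 12 9 8 13 7 3 1
7<13: swap(3,4), lo=4 mid=5 ⇒ 12 9 8 7 13 3 1
3<13: swap(4,5), lo=5 mid=6 ⇒ 12 9 8 7 3 13 1
1<13: swap(5,6), lo=6 mid=7 ⇒ 12 9 8 7 3 1 13
done. lo=6 hi=6; arr=12 9 8 7 3 1 13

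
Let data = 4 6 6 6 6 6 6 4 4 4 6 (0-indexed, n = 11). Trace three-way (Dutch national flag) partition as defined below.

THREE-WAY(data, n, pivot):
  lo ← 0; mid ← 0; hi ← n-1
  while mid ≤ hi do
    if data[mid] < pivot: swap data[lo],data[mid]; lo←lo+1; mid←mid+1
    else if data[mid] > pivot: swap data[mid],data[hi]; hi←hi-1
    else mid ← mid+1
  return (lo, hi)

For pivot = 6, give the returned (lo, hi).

(4, 10)

pivot = 6; lo=0, mid=0, hi=10
data[mid]=4<6: swap data[0],data[0]; lo=1,mid=1 → 4 6 6 6 6 6 6 4 4 4 6
data[mid]=6=6: mid=2
data[mid]=6=6: mid=3
data[mid]=6=6: mid=4
data[mid]=6=6: mid=5
data[mid]=6=6: mid=6
data[mid]=6=6: mid=7
data[mid]=4<6: swap data[1],data[7]; lo=2,mid=8 → 4 4 6 6 6 6 6 6 4 4 6
data[mid]=4<6: swap data[2],data[8]; lo=3,mid=9 → 4 4 4 6 6 6 6 6 6 4 6
data[mid]=4<6: swap data[3],data[9]; lo=4,mid=10 → 4 4 4 4 6 6 6 6 6 6 6
data[mid]=6=6: mid=11
end: lo=4, hi=10; data = 4 4 4 4 6 6 6 6 6 6 6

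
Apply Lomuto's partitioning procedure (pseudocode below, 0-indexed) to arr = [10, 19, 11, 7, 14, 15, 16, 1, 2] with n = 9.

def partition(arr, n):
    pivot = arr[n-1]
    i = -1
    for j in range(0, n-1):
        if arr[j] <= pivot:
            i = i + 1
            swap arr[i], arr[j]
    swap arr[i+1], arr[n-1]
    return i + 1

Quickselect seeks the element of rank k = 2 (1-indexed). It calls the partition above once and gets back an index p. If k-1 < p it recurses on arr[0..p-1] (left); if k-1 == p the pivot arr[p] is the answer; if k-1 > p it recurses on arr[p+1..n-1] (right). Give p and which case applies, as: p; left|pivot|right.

pivot = arr[8] = 2; i = -1
j=0: arr[0]=10 > 2 → no swap
j=1: arr[1]=19 > 2 → no swap
j=2: arr[2]=11 > 2 → no swap
j=3: arr[3]=7 > 2 → no swap
j=4: arr[4]=14 > 2 → no swap
j=5: arr[5]=15 > 2 → no swap
j=6: arr[6]=16 > 2 → no swap
j=7: arr[7]=1 ≤ 2 → i=0, swap arr[0],arr[7] → [1, 19, 11, 7, 14, 15, 16, 10, 2]
final swap arr[1],arr[8] → [1, 2, 11, 7, 14, 15, 16, 10, 19]; return 1
p = 1; k-1 = 1 == 1 ⇒ pivot

1; pivot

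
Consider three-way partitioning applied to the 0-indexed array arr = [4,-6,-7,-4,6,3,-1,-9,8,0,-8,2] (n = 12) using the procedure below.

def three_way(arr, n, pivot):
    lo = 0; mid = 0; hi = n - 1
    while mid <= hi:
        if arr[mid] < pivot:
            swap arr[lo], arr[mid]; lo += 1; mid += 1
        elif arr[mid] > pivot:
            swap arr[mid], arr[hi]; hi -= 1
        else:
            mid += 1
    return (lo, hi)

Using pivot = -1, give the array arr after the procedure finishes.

lo=0 mid=0 hi=11
4>-1: swap(0,11), hi=10 ⇒ [2,-6,-7,-4,6,3,-1,-9,8,0,-8,4]
2>-1: swap(0,10), hi=9 ⇒ [-8,-6,-7,-4,6,3,-1,-9,8,0,2,4]
-8<-1: swap(0,0), lo=1 mid=1 ⇒ [-8,-6,-7,-4,6,3,-1,-9,8,0,2,4]
-6<-1: swap(1,1), lo=2 mid=2 ⇒ [-8,-6,-7,-4,6,3,-1,-9,8,0,2,4]
-7<-1: swap(2,2), lo=3 mid=3 ⇒ [-8,-6,-7,-4,6,3,-1,-9,8,0,2,4]
-4<-1: swap(3,3), lo=4 mid=4 ⇒ [-8,-6,-7,-4,6,3,-1,-9,8,0,2,4]
6>-1: swap(4,9), hi=8 ⇒ [-8,-6,-7,-4,0,3,-1,-9,8,6,2,4]
0>-1: swap(4,8), hi=7 ⇒ [-8,-6,-7,-4,8,3,-1,-9,0,6,2,4]
8>-1: swap(4,7), hi=6 ⇒ [-8,-6,-7,-4,-9,3,-1,8,0,6,2,4]
-9<-1: swap(4,4), lo=5 mid=5 ⇒ [-8,-6,-7,-4,-9,3,-1,8,0,6,2,4]
3>-1: swap(5,6), hi=5 ⇒ [-8,-6,-7,-4,-9,-1,3,8,0,6,2,4]
-1=-1: mid=6
done. lo=5 hi=5; arr=[-8,-6,-7,-4,-9,-1,3,8,0,6,2,4]

[-8,-6,-7,-4,-9,-1,3,8,0,6,2,4]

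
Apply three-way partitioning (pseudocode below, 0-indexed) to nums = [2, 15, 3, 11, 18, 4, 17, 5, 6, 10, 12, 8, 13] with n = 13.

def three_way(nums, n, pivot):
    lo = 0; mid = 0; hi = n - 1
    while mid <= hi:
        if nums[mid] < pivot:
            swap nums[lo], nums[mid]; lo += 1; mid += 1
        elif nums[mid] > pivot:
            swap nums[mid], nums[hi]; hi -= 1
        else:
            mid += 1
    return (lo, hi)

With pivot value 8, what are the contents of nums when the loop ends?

pivot = 8; lo=0, mid=0, hi=12
nums[mid]=2<8: swap nums[0],nums[0]; lo=1,mid=1 → [2, 15, 3, 11, 18, 4, 17, 5, 6, 10, 12, 8, 13]
nums[mid]=15>8: swap nums[1],nums[12]; hi=11 → [2, 13, 3, 11, 18, 4, 17, 5, 6, 10, 12, 8, 15]
nums[mid]=13>8: swap nums[1],nums[11]; hi=10 → [2, 8, 3, 11, 18, 4, 17, 5, 6, 10, 12, 13, 15]
nums[mid]=8=8: mid=2
nums[mid]=3<8: swap nums[1],nums[2]; lo=2,mid=3 → [2, 3, 8, 11, 18, 4, 17, 5, 6, 10, 12, 13, 15]
nums[mid]=11>8: swap nums[3],nums[10]; hi=9 → [2, 3, 8, 12, 18, 4, 17, 5, 6, 10, 11, 13, 15]
nums[mid]=12>8: swap nums[3],nums[9]; hi=8 → [2, 3, 8, 10, 18, 4, 17, 5, 6, 12, 11, 13, 15]
nums[mid]=10>8: swap nums[3],nums[8]; hi=7 → [2, 3, 8, 6, 18, 4, 17, 5, 10, 12, 11, 13, 15]
nums[mid]=6<8: swap nums[2],nums[3]; lo=3,mid=4 → [2, 3, 6, 8, 18, 4, 17, 5, 10, 12, 11, 13, 15]
nums[mid]=18>8: swap nums[4],nums[7]; hi=6 → [2, 3, 6, 8, 5, 4, 17, 18, 10, 12, 11, 13, 15]
nums[mid]=5<8: swap nums[3],nums[4]; lo=4,mid=5 → [2, 3, 6, 5, 8, 4, 17, 18, 10, 12, 11, 13, 15]
nums[mid]=4<8: swap nums[4],nums[5]; lo=5,mid=6 → [2, 3, 6, 5, 4, 8, 17, 18, 10, 12, 11, 13, 15]
nums[mid]=17>8: swap nums[6],nums[6]; hi=5 → [2, 3, 6, 5, 4, 8, 17, 18, 10, 12, 11, 13, 15]
end: lo=5, hi=5; nums = [2, 3, 6, 5, 4, 8, 17, 18, 10, 12, 11, 13, 15]

[2, 3, 6, 5, 4, 8, 17, 18, 10, 12, 11, 13, 15]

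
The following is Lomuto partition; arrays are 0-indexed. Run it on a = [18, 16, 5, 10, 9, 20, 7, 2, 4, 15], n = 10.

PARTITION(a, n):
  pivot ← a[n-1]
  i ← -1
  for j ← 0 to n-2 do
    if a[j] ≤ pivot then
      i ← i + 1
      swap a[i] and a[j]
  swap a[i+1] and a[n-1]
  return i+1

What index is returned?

pivot=15, i=-1
j=0: 18>15, skip
j=1: 16>15, skip
j=2: 5≤15, i=0, swap(0,2) ⇒ [5, 16, 18, 10, 9, 20, 7, 2, 4, 15]
j=3: 10≤15, i=1, swap(1,3) ⇒ [5, 10, 18, 16, 9, 20, 7, 2, 4, 15]
j=4: 9≤15, i=2, swap(2,4) ⇒ [5, 10, 9, 16, 18, 20, 7, 2, 4, 15]
j=5: 20>15, skip
j=6: 7≤15, i=3, swap(3,6) ⇒ [5, 10, 9, 7, 18, 20, 16, 2, 4, 15]
j=7: 2≤15, i=4, swap(4,7) ⇒ [5, 10, 9, 7, 2, 20, 16, 18, 4, 15]
j=8: 4≤15, i=5, swap(5,8) ⇒ [5, 10, 9, 7, 2, 4, 16, 18, 20, 15]
swap(6,9) ⇒ [5, 10, 9, 7, 2, 4, 15, 18, 20, 16]; return 6

6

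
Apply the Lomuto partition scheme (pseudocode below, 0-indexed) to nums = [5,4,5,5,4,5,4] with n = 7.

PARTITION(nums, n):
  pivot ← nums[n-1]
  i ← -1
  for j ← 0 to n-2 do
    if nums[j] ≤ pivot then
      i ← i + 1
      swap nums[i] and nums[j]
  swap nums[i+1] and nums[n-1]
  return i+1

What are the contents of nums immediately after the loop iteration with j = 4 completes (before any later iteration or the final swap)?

pivot = nums[6] = 4; i = -1
j=0: nums[0]=5 > 4 → no swap
j=1: nums[1]=4 ≤ 4 → i=0, swap nums[0],nums[1] → [4,5,5,5,4,5,4]
j=2: nums[2]=5 > 4 → no swap
j=3: nums[3]=5 > 4 → no swap
j=4: nums[4]=4 ≤ 4 → i=1, swap nums[1],nums[4] → [4,4,5,5,5,5,4]
(after j=4) nums = [4,4,5,5,5,5,4]

[4,4,5,5,5,5,4]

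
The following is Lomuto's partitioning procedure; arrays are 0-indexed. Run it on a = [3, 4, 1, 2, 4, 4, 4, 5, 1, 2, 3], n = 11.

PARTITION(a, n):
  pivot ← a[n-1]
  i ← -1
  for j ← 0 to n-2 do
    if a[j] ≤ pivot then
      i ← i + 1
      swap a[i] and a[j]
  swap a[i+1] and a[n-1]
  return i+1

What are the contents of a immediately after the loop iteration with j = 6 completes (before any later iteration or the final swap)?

[3, 1, 2, 4, 4, 4, 4, 5, 1, 2, 3]

pivot=3, i=-1
j=0: 3≤3, i=0, swap(0,0) ⇒ [3, 4, 1, 2, 4, 4, 4, 5, 1, 2, 3]
j=1: 4>3, skip
j=2: 1≤3, i=1, swap(1,2) ⇒ [3, 1, 4, 2, 4, 4, 4, 5, 1, 2, 3]
j=3: 2≤3, i=2, swap(2,3) ⇒ [3, 1, 2, 4, 4, 4, 4, 5, 1, 2, 3]
j=4: 4>3, skip
j=5: 4>3, skip
j=6: 4>3, skip
(after j=6) a = [3, 1, 2, 4, 4, 4, 4, 5, 1, 2, 3]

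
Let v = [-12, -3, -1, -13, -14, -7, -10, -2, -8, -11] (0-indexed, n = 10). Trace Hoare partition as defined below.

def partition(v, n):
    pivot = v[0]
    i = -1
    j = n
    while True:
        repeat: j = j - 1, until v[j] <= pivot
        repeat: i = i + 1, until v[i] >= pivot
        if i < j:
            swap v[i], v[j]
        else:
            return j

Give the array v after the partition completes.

[-14, -13, -1, -3, -12, -7, -10, -2, -8, -11]

pivot = v[0] = -12; i = -1, j = 10
j→4 (v[4]=-14≤-12), i→0 (v[0]=-12≥-12); i<j, swap → [-14, -3, -1, -13, -12, -7, -10, -2, -8, -11]
j→3 (v[3]=-13≤-12), i→1 (v[1]=-3≥-12); i<j, swap → [-14, -13, -1, -3, -12, -7, -10, -2, -8, -11]
j→1, i→2; i≥j, return j=1. v = [-14, -13, -1, -3, -12, -7, -10, -2, -8, -11]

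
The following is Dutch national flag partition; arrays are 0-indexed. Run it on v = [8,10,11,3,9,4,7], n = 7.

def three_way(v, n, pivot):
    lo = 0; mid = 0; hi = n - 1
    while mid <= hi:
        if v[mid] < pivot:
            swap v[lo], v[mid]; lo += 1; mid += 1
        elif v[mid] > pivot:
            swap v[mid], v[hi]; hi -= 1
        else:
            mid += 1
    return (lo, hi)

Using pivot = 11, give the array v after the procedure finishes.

[8,10,3,9,4,7,11]

pivot = 11; lo=0, mid=0, hi=6
v[mid]=8<11: swap v[0],v[0]; lo=1,mid=1 → [8,10,11,3,9,4,7]
v[mid]=10<11: swap v[1],v[1]; lo=2,mid=2 → [8,10,11,3,9,4,7]
v[mid]=11=11: mid=3
v[mid]=3<11: swap v[2],v[3]; lo=3,mid=4 → [8,10,3,11,9,4,7]
v[mid]=9<11: swap v[3],v[4]; lo=4,mid=5 → [8,10,3,9,11,4,7]
v[mid]=4<11: swap v[4],v[5]; lo=5,mid=6 → [8,10,3,9,4,11,7]
v[mid]=7<11: swap v[5],v[6]; lo=6,mid=7 → [8,10,3,9,4,7,11]
end: lo=6, hi=6; v = [8,10,3,9,4,7,11]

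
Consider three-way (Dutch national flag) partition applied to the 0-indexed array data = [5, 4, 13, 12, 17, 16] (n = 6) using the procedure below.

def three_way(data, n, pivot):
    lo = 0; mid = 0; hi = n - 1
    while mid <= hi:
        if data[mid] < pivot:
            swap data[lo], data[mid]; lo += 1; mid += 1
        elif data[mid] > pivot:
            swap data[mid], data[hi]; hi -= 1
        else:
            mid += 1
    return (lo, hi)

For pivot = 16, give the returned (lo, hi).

(4, 4)

pivot = 16; lo=0, mid=0, hi=5
data[mid]=5<16: swap data[0],data[0]; lo=1,mid=1 → [5, 4, 13, 12, 17, 16]
data[mid]=4<16: swap data[1],data[1]; lo=2,mid=2 → [5, 4, 13, 12, 17, 16]
data[mid]=13<16: swap data[2],data[2]; lo=3,mid=3 → [5, 4, 13, 12, 17, 16]
data[mid]=12<16: swap data[3],data[3]; lo=4,mid=4 → [5, 4, 13, 12, 17, 16]
data[mid]=17>16: swap data[4],data[5]; hi=4 → [5, 4, 13, 12, 16, 17]
data[mid]=16=16: mid=5
end: lo=4, hi=4; data = [5, 4, 13, 12, 16, 17]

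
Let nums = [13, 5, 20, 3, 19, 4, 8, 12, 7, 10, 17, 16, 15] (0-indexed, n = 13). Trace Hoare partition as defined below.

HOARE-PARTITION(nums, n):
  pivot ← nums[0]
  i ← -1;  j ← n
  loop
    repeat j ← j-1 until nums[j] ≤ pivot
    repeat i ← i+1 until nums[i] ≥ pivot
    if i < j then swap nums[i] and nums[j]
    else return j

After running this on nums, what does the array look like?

pivot = nums[0] = 13; i = -1, j = 13
j→9 (nums[9]=10≤13), i→0 (nums[0]=13≥13); i<j, swap → [10, 5, 20, 3, 19, 4, 8, 12, 7, 13, 17, 16, 15]
j→8 (nums[8]=7≤13), i→2 (nums[2]=20≥13); i<j, swap → [10, 5, 7, 3, 19, 4, 8, 12, 20, 13, 17, 16, 15]
j→7 (nums[7]=12≤13), i→4 (nums[4]=19≥13); i<j, swap → [10, 5, 7, 3, 12, 4, 8, 19, 20, 13, 17, 16, 15]
j→6, i→7; i≥j, return j=6. nums = [10, 5, 7, 3, 12, 4, 8, 19, 20, 13, 17, 16, 15]

[10, 5, 7, 3, 12, 4, 8, 19, 20, 13, 17, 16, 15]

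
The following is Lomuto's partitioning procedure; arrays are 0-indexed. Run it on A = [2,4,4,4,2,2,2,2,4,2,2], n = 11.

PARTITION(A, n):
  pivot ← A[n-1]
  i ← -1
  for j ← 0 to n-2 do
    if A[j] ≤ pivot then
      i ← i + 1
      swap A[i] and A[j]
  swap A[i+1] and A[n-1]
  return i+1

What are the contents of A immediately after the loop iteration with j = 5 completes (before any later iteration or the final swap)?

pivot = A[10] = 2; i = -1
j=0: A[0]=2 ≤ 2 → i=0, swap A[0],A[0] (no change) → [2,4,4,4,2,2,2,2,4,2,2]
j=1: A[1]=4 > 2 → no swap
j=2: A[2]=4 > 2 → no swap
j=3: A[3]=4 > 2 → no swap
j=4: A[4]=2 ≤ 2 → i=1, swap A[1],A[4] → [2,2,4,4,4,2,2,2,4,2,2]
j=5: A[5]=2 ≤ 2 → i=2, swap A[2],A[5] → [2,2,2,4,4,4,2,2,4,2,2]
(after j=5) A = [2,2,2,4,4,4,2,2,4,2,2]

[2,2,2,4,4,4,2,2,4,2,2]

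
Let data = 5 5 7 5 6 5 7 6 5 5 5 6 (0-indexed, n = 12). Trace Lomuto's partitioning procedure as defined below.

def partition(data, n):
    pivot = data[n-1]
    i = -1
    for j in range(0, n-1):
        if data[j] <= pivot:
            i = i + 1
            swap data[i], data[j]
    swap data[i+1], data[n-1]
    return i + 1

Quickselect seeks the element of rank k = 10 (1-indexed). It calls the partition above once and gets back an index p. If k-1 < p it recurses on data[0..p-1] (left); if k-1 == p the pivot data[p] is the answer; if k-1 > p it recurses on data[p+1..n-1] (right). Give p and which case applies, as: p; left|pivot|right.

pivot = data[11] = 6; i = -1
j=0: data[0]=5 ≤ 6 → i=0, swap data[0],data[0] (no change) → 5 5 7 5 6 5 7 6 5 5 5 6
j=1: data[1]=5 ≤ 6 → i=1, swap data[1],data[1] (no change) → 5 5 7 5 6 5 7 6 5 5 5 6
j=2: data[2]=7 > 6 → no swap
j=3: data[3]=5 ≤ 6 → i=2, swap data[2],data[3] → 5 5 5 7 6 5 7 6 5 5 5 6
j=4: data[4]=6 ≤ 6 → i=3, swap data[3],data[4] → 5 5 5 6 7 5 7 6 5 5 5 6
j=5: data[5]=5 ≤ 6 → i=4, swap data[4],data[5] → 5 5 5 6 5 7 7 6 5 5 5 6
j=6: data[6]=7 > 6 → no swap
j=7: data[7]=6 ≤ 6 → i=5, swap data[5],data[7] → 5 5 5 6 5 6 7 7 5 5 5 6
j=8: data[8]=5 ≤ 6 → i=6, swap data[6],data[8] → 5 5 5 6 5 6 5 7 7 5 5 6
j=9: data[9]=5 ≤ 6 → i=7, swap data[7],data[9] → 5 5 5 6 5 6 5 5 7 7 5 6
j=10: data[10]=5 ≤ 6 → i=8, swap data[8],data[10] → 5 5 5 6 5 6 5 5 5 7 7 6
final swap data[9],data[11] → 5 5 5 6 5 6 5 5 5 6 7 7; return 9
p = 9; k-1 = 9 == 9 ⇒ pivot

9; pivot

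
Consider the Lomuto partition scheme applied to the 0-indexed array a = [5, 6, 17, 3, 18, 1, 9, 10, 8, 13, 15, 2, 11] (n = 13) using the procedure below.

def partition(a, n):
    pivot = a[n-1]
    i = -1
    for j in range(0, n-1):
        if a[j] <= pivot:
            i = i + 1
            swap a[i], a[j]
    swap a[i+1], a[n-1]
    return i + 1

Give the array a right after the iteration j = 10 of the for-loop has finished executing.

pivot = a[12] = 11; i = -1
j=0: a[0]=5 ≤ 11 → i=0, swap a[0],a[0] (no change) → [5, 6, 17, 3, 18, 1, 9, 10, 8, 13, 15, 2, 11]
j=1: a[1]=6 ≤ 11 → i=1, swap a[1],a[1] (no change) → [5, 6, 17, 3, 18, 1, 9, 10, 8, 13, 15, 2, 11]
j=2: a[2]=17 > 11 → no swap
j=3: a[3]=3 ≤ 11 → i=2, swap a[2],a[3] → [5, 6, 3, 17, 18, 1, 9, 10, 8, 13, 15, 2, 11]
j=4: a[4]=18 > 11 → no swap
j=5: a[5]=1 ≤ 11 → i=3, swap a[3],a[5] → [5, 6, 3, 1, 18, 17, 9, 10, 8, 13, 15, 2, 11]
j=6: a[6]=9 ≤ 11 → i=4, swap a[4],a[6] → [5, 6, 3, 1, 9, 17, 18, 10, 8, 13, 15, 2, 11]
j=7: a[7]=10 ≤ 11 → i=5, swap a[5],a[7] → [5, 6, 3, 1, 9, 10, 18, 17, 8, 13, 15, 2, 11]
j=8: a[8]=8 ≤ 11 → i=6, swap a[6],a[8] → [5, 6, 3, 1, 9, 10, 8, 17, 18, 13, 15, 2, 11]
j=9: a[9]=13 > 11 → no swap
j=10: a[10]=15 > 11 → no swap
(after j=10) a = [5, 6, 3, 1, 9, 10, 8, 17, 18, 13, 15, 2, 11]

[5, 6, 3, 1, 9, 10, 8, 17, 18, 13, 15, 2, 11]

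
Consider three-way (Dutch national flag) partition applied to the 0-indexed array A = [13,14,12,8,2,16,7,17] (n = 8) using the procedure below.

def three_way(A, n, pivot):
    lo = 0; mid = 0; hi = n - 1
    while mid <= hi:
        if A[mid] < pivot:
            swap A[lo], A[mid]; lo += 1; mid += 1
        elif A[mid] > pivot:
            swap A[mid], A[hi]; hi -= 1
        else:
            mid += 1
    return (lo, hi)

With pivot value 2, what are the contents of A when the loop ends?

pivot = 2; lo=0, mid=0, hi=7
A[mid]=13>2: swap A[0],A[7]; hi=6 → [17,14,12,8,2,16,7,13]
A[mid]=17>2: swap A[0],A[6]; hi=5 → [7,14,12,8,2,16,17,13]
A[mid]=7>2: swap A[0],A[5]; hi=4 → [16,14,12,8,2,7,17,13]
A[mid]=16>2: swap A[0],A[4]; hi=3 → [2,14,12,8,16,7,17,13]
A[mid]=2=2: mid=1
A[mid]=14>2: swap A[1],A[3]; hi=2 → [2,8,12,14,16,7,17,13]
A[mid]=8>2: swap A[1],A[2]; hi=1 → [2,12,8,14,16,7,17,13]
A[mid]=12>2: swap A[1],A[1]; hi=0 → [2,12,8,14,16,7,17,13]
end: lo=0, hi=0; A = [2,12,8,14,16,7,17,13]

[2,12,8,14,16,7,17,13]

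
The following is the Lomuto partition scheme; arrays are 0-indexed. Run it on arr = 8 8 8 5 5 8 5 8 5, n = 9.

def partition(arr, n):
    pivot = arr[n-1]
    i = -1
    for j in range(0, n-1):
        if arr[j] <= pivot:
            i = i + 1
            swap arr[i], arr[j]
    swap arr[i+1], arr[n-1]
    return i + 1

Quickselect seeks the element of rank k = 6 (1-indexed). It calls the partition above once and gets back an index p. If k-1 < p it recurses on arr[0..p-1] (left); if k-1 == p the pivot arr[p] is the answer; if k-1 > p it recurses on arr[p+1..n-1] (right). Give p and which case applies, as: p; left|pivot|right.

3; right

pivot=5, i=-1
j=0: 8>5, skip
j=1: 8>5, skip
j=2: 8>5, skip
j=3: 5≤5, i=0, swap(0,3) ⇒ 5 8 8 8 5 8 5 8 5
j=4: 5≤5, i=1, swap(1,4) ⇒ 5 5 8 8 8 8 5 8 5
j=5: 8>5, skip
j=6: 5≤5, i=2, swap(2,6) ⇒ 5 5 5 8 8 8 8 8 5
j=7: 8>5, skip
swap(3,8) ⇒ 5 5 5 5 8 8 8 8 8; return 3
p = 3; k-1 = 5 > 3 ⇒ right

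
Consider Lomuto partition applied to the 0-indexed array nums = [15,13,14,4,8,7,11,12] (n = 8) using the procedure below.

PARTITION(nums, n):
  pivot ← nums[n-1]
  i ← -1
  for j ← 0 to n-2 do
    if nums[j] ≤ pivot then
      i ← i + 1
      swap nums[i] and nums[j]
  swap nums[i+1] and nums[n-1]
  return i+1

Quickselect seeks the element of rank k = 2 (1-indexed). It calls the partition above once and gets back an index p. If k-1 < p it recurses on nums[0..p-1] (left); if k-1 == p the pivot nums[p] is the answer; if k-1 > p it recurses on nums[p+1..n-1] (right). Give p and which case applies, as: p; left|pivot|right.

4; left

pivot = nums[7] = 12; i = -1
j=0: nums[0]=15 > 12 → no swap
j=1: nums[1]=13 > 12 → no swap
j=2: nums[2]=14 > 12 → no swap
j=3: nums[3]=4 ≤ 12 → i=0, swap nums[0],nums[3] → [4,13,14,15,8,7,11,12]
j=4: nums[4]=8 ≤ 12 → i=1, swap nums[1],nums[4] → [4,8,14,15,13,7,11,12]
j=5: nums[5]=7 ≤ 12 → i=2, swap nums[2],nums[5] → [4,8,7,15,13,14,11,12]
j=6: nums[6]=11 ≤ 12 → i=3, swap nums[3],nums[6] → [4,8,7,11,13,14,15,12]
final swap nums[4],nums[7] → [4,8,7,11,12,14,15,13]; return 4
p = 4; k-1 = 1 < 4 ⇒ left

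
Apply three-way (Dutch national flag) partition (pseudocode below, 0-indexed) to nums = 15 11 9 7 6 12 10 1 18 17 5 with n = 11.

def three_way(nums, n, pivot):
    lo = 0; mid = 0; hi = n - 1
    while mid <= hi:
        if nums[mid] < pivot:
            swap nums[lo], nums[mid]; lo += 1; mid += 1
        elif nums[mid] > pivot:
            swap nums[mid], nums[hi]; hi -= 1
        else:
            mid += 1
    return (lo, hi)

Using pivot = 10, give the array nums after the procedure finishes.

lo=0 mid=0 hi=10
15>10: swap(0,10), hi=9 ⇒ 5 11 9 7 6 12 10 1 18 17 15
5<10: swap(0,0), lo=1 mid=1 ⇒ 5 11 9 7 6 12 10 1 18 17 15
11>10: swap(1,9), hi=8 ⇒ 5 17 9 7 6 12 10 1 18 11 15
17>10: swap(1,8), hi=7 ⇒ 5 18 9 7 6 12 10 1 17 11 15
18>10: swap(1,7), hi=6 ⇒ 5 1 9 7 6 12 10 18 17 11 15
1<10: swap(1,1), lo=2 mid=2 ⇒ 5 1 9 7 6 12 10 18 17 11 15
9<10: swap(2,2), lo=3 mid=3 ⇒ 5 1 9 7 6 12 10 18 17 11 15
7<10: swap(3,3), lo=4 mid=4 ⇒ 5 1 9 7 6 12 10 18 17 11 15
6<10: swap(4,4), lo=5 mid=5 ⇒ 5 1 9 7 6 12 10 18 17 11 15
12>10: swap(5,6), hi=5 ⇒ 5 1 9 7 6 10 12 18 17 11 15
10=10: mid=6
done. lo=5 hi=5; nums=5 1 9 7 6 10 12 18 17 11 15

5 1 9 7 6 10 12 18 17 11 15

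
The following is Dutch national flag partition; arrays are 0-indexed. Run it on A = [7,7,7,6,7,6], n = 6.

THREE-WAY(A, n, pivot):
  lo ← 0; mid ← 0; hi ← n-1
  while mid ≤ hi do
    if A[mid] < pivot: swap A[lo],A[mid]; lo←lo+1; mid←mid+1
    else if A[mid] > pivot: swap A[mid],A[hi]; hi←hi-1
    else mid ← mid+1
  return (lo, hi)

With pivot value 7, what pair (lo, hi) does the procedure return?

(2, 5)

lo=0 mid=0 hi=5
7=7: mid=1
7=7: mid=2
7=7: mid=3
6<7: swap(0,3), lo=1 mid=4 ⇒ [6,7,7,7,7,6]
7=7: mid=5
6<7: swap(1,5), lo=2 mid=6 ⇒ [6,6,7,7,7,7]
done. lo=2 hi=5; A=[6,6,7,7,7,7]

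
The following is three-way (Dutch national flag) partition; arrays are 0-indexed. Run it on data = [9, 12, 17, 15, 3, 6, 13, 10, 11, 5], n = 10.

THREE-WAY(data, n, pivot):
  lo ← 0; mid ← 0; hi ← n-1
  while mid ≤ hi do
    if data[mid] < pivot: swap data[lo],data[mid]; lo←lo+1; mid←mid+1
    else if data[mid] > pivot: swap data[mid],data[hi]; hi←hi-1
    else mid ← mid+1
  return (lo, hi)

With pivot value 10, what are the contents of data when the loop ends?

[9, 5, 6, 3, 10, 13, 15, 11, 17, 12]

pivot = 10; lo=0, mid=0, hi=9
data[mid]=9<10: swap data[0],data[0]; lo=1,mid=1 → [9, 12, 17, 15, 3, 6, 13, 10, 11, 5]
data[mid]=12>10: swap data[1],data[9]; hi=8 → [9, 5, 17, 15, 3, 6, 13, 10, 11, 12]
data[mid]=5<10: swap data[1],data[1]; lo=2,mid=2 → [9, 5, 17, 15, 3, 6, 13, 10, 11, 12]
data[mid]=17>10: swap data[2],data[8]; hi=7 → [9, 5, 11, 15, 3, 6, 13, 10, 17, 12]
data[mid]=11>10: swap data[2],data[7]; hi=6 → [9, 5, 10, 15, 3, 6, 13, 11, 17, 12]
data[mid]=10=10: mid=3
data[mid]=15>10: swap data[3],data[6]; hi=5 → [9, 5, 10, 13, 3, 6, 15, 11, 17, 12]
data[mid]=13>10: swap data[3],data[5]; hi=4 → [9, 5, 10, 6, 3, 13, 15, 11, 17, 12]
data[mid]=6<10: swap data[2],data[3]; lo=3,mid=4 → [9, 5, 6, 10, 3, 13, 15, 11, 17, 12]
data[mid]=3<10: swap data[3],data[4]; lo=4,mid=5 → [9, 5, 6, 3, 10, 13, 15, 11, 17, 12]
end: lo=4, hi=4; data = [9, 5, 6, 3, 10, 13, 15, 11, 17, 12]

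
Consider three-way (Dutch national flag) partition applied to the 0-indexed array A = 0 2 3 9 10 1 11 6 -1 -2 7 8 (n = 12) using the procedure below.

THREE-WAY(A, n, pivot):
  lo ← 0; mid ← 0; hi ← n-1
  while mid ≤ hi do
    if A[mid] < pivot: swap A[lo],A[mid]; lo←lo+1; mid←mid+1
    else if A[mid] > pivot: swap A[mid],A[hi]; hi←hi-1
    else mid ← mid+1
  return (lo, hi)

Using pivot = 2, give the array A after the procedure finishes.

lo=0 mid=0 hi=11
0<2: swap(0,0), lo=1 mid=1 ⇒ 0 2 3 9 10 1 11 6 -1 -2 7 8
2=2: mid=2
3>2: swap(2,11), hi=10 ⇒ 0 2 8 9 10 1 11 6 -1 -2 7 3
8>2: swap(2,10), hi=9 ⇒ 0 2 7 9 10 1 11 6 -1 -2 8 3
7>2: swap(2,9), hi=8 ⇒ 0 2 -2 9 10 1 11 6 -1 7 8 3
-2<2: swap(1,2), lo=2 mid=3 ⇒ 0 -2 2 9 10 1 11 6 -1 7 8 3
9>2: swap(3,8), hi=7 ⇒ 0 -2 2 -1 10 1 11 6 9 7 8 3
-1<2: swap(2,3), lo=3 mid=4 ⇒ 0 -2 -1 2 10 1 11 6 9 7 8 3
10>2: swap(4,7), hi=6 ⇒ 0 -2 -1 2 6 1 11 10 9 7 8 3
6>2: swap(4,6), hi=5 ⇒ 0 -2 -1 2 11 1 6 10 9 7 8 3
11>2: swap(4,5), hi=4 ⇒ 0 -2 -1 2 1 11 6 10 9 7 8 3
1<2: swap(3,4), lo=4 mid=5 ⇒ 0 -2 -1 1 2 11 6 10 9 7 8 3
done. lo=4 hi=4; A=0 -2 -1 1 2 11 6 10 9 7 8 3

0 -2 -1 1 2 11 6 10 9 7 8 3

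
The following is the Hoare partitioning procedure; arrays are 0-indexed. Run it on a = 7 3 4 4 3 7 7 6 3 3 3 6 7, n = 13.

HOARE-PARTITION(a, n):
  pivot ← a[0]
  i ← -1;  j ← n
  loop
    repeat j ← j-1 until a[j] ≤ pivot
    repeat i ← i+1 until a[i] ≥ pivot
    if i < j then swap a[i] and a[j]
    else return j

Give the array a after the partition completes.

7 3 4 4 3 6 3 6 3 3 7 7 7

pivot = a[0] = 7; i = -1, j = 13
j→12 (a[12]=7≤7), i→0 (a[0]=7≥7); i<j, swap → 7 3 4 4 3 7 7 6 3 3 3 6 7
j→11 (a[11]=6≤7), i→5 (a[5]=7≥7); i<j, swap → 7 3 4 4 3 6 7 6 3 3 3 7 7
j→10 (a[10]=3≤7), i→6 (a[6]=7≥7); i<j, swap → 7 3 4 4 3 6 3 6 3 3 7 7 7
j→9, i→10; i≥j, return j=9. a = 7 3 4 4 3 6 3 6 3 3 7 7 7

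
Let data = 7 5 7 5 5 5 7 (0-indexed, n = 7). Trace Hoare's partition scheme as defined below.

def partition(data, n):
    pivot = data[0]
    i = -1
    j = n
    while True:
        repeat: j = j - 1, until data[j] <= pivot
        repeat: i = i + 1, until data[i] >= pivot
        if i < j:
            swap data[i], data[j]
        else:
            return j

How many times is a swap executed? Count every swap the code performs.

pivot = data[0] = 7; i = -1, j = 7
j→6 (data[6]=7≤7), i→0 (data[0]=7≥7); i<j, swap → 7 5 7 5 5 5 7
j→5 (data[5]=5≤7), i→2 (data[2]=7≥7); i<j, swap → 7 5 5 5 5 7 7
j→4, i→5; i≥j, return j=4. data = 7 5 5 5 5 7 7

2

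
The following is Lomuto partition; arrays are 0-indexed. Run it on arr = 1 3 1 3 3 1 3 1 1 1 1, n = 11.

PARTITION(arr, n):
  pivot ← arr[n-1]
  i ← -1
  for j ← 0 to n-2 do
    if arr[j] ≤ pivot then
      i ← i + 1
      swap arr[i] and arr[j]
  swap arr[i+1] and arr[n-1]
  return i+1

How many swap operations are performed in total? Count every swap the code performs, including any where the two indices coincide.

pivot = arr[10] = 1; i = -1
j=0: arr[0]=1 ≤ 1 → i=0, swap arr[0],arr[0] (no change) → 1 3 1 3 3 1 3 1 1 1 1
j=1: arr[1]=3 > 1 → no swap
j=2: arr[2]=1 ≤ 1 → i=1, swap arr[1],arr[2] → 1 1 3 3 3 1 3 1 1 1 1
j=3: arr[3]=3 > 1 → no swap
j=4: arr[4]=3 > 1 → no swap
j=5: arr[5]=1 ≤ 1 → i=2, swap arr[2],arr[5] → 1 1 1 3 3 3 3 1 1 1 1
j=6: arr[6]=3 > 1 → no swap
j=7: arr[7]=1 ≤ 1 → i=3, swap arr[3],arr[7] → 1 1 1 1 3 3 3 3 1 1 1
j=8: arr[8]=1 ≤ 1 → i=4, swap arr[4],arr[8] → 1 1 1 1 1 3 3 3 3 1 1
j=9: arr[9]=1 ≤ 1 → i=5, swap arr[5],arr[9] → 1 1 1 1 1 1 3 3 3 3 1
final swap arr[6],arr[10] → 1 1 1 1 1 1 1 3 3 3 3; return 6

7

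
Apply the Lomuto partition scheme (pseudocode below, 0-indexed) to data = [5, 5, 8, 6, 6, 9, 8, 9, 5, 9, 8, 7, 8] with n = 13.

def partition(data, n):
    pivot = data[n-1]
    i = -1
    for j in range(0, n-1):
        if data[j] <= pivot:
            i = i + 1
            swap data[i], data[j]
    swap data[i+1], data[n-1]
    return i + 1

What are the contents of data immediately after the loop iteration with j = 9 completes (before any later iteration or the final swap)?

pivot=8, i=-1
j=0: 5≤8, i=0, swap(0,0) ⇒ [5, 5, 8, 6, 6, 9, 8, 9, 5, 9, 8, 7, 8]
j=1: 5≤8, i=1, swap(1,1) ⇒ [5, 5, 8, 6, 6, 9, 8, 9, 5, 9, 8, 7, 8]
j=2: 8≤8, i=2, swap(2,2) ⇒ [5, 5, 8, 6, 6, 9, 8, 9, 5, 9, 8, 7, 8]
j=3: 6≤8, i=3, swap(3,3) ⇒ [5, 5, 8, 6, 6, 9, 8, 9, 5, 9, 8, 7, 8]
j=4: 6≤8, i=4, swap(4,4) ⇒ [5, 5, 8, 6, 6, 9, 8, 9, 5, 9, 8, 7, 8]
j=5: 9>8, skip
j=6: 8≤8, i=5, swap(5,6) ⇒ [5, 5, 8, 6, 6, 8, 9, 9, 5, 9, 8, 7, 8]
j=7: 9>8, skip
j=8: 5≤8, i=6, swap(6,8) ⇒ [5, 5, 8, 6, 6, 8, 5, 9, 9, 9, 8, 7, 8]
j=9: 9>8, skip
(after j=9) data = [5, 5, 8, 6, 6, 8, 5, 9, 9, 9, 8, 7, 8]

[5, 5, 8, 6, 6, 8, 5, 9, 9, 9, 8, 7, 8]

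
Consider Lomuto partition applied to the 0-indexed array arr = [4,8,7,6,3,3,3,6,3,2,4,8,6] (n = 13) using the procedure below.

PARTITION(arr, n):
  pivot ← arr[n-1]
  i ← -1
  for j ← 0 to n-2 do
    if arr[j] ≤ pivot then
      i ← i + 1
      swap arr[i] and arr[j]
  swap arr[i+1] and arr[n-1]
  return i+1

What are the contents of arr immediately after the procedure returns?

pivot=6, i=-1
j=0: 4≤6, i=0, swap(0,0) ⇒ [4,8,7,6,3,3,3,6,3,2,4,8,6]
j=1: 8>6, skip
j=2: 7>6, skip
j=3: 6≤6, i=1, swap(1,3) ⇒ [4,6,7,8,3,3,3,6,3,2,4,8,6]
j=4: 3≤6, i=2, swap(2,4) ⇒ [4,6,3,8,7,3,3,6,3,2,4,8,6]
j=5: 3≤6, i=3, swap(3,5) ⇒ [4,6,3,3,7,8,3,6,3,2,4,8,6]
j=6: 3≤6, i=4, swap(4,6) ⇒ [4,6,3,3,3,8,7,6,3,2,4,8,6]
j=7: 6≤6, i=5, swap(5,7) ⇒ [4,6,3,3,3,6,7,8,3,2,4,8,6]
j=8: 3≤6, i=6, swap(6,8) ⇒ [4,6,3,3,3,6,3,8,7,2,4,8,6]
j=9: 2≤6, i=7, swap(7,9) ⇒ [4,6,3,3,3,6,3,2,7,8,4,8,6]
j=10: 4≤6, i=8, swap(8,10) ⇒ [4,6,3,3,3,6,3,2,4,8,7,8,6]
j=11: 8>6, skip
swap(9,12) ⇒ [4,6,3,3,3,6,3,2,4,6,7,8,8]; return 9

[4,6,3,3,3,6,3,2,4,6,7,8,8]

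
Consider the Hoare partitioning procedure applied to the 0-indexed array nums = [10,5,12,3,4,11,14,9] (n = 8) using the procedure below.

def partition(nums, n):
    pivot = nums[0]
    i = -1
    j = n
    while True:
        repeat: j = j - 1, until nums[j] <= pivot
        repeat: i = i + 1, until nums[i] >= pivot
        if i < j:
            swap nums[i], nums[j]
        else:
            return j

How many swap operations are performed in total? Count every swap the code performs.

pivot=10
j stops at 7 (9), i stops at 0 (10); swap ⇒ [9,5,12,3,4,11,14,10]
j stops at 4 (4), i stops at 2 (12); swap ⇒ [9,5,4,3,12,11,14,10]
j stops at 3, i stops at 4; i≥j ⇒ return 3. nums=[9,5,4,3,12,11,14,10]

2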